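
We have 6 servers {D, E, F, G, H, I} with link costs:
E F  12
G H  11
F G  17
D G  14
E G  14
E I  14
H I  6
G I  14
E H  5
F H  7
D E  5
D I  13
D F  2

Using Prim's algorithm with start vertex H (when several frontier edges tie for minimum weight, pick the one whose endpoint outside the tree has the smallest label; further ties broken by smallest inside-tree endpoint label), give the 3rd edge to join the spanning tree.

Prim, starting at H.
Step 1: frontier [E H 5, H I 6, F H 7, G H 11] → take E H (5); add E.
Step 2: frontier [D E 5, E F 12, E G 14, E I 14, H I 6, F H 7, G H 11] → take D E (5); add D.
Step 3: frontier [D F 2, D I 13, D G 14, E F 12, E G 14, E I 14, H I 6, F H 7, G H 11] → take D F (2); add F.
Step 4: frontier [D I 13, D G 14, E G 14, E I 14, F G 17, H I 6, G H 11] → take H I (6); add I.
Step 5: frontier [D G 14, E G 14, F G 17, G H 11, G I 14] → take G H (11); add G.
The 3rd edge added is D F.

D-F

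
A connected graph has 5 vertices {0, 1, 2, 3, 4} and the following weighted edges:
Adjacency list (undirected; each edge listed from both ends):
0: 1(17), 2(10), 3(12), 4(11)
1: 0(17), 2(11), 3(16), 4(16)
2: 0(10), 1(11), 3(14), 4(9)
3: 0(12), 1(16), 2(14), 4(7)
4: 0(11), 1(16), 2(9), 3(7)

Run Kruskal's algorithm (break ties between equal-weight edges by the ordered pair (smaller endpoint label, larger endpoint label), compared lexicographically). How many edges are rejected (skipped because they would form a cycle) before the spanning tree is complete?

1

Sort edges by weight, then run Kruskal:
3-4 (7): add — endpoints in different components.
2-4 (9): add — endpoints in different components.
0-2 (10): add — endpoints in different components.
0-4 (11): skip — 0 and 4 already connected.
1-2 (11): add — endpoints in different components.
Edges rejected before the tree was complete: 1.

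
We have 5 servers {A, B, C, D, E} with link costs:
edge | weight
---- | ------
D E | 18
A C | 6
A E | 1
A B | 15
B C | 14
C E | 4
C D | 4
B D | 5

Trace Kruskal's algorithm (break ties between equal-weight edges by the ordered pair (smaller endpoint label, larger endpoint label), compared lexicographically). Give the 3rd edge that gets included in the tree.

C-E

Kruskal's algorithm — process edges by increasing weight (ties by edge label):
A E (1): add — endpoints in different components.
C D (4): add — endpoints in different components.
C E (4): add — endpoints in different components.
B D (5): add — endpoints in different components.
The 3rd edge added is C E.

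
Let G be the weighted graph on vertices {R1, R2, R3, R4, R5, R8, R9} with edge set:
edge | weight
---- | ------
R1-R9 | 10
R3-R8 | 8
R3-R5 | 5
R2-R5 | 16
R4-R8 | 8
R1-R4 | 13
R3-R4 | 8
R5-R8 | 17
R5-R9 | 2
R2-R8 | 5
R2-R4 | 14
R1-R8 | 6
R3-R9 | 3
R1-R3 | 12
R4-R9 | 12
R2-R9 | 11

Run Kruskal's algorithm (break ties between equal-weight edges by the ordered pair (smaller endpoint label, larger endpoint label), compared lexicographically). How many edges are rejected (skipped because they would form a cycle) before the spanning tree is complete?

1

Sort edges by weight, then run Kruskal:
R5-R9 (2): add. Components now {R3} {R4} {R1} {R2} {R5,R9} {R8}
R3-R9 (3): add. Components now {R3,R5,R9} {R4} {R1} {R2} {R8}
R2-R8 (5): add. Components now {R3,R5,R9} {R4} {R1} {R2,R8}
R3-R5 (5): skip — R3 and R5 already connected.
R1-R8 (6): add. Components now {R3,R5,R9} {R4} {R1,R2,R8}
R3-R4 (8): add. Components now {R3,R4,R5,R9} {R1,R2,R8}
R3-R8 (8): add. Components now {R1,R2,R3,R4,R5,R8,R9}
Edges rejected before the tree was complete: 1.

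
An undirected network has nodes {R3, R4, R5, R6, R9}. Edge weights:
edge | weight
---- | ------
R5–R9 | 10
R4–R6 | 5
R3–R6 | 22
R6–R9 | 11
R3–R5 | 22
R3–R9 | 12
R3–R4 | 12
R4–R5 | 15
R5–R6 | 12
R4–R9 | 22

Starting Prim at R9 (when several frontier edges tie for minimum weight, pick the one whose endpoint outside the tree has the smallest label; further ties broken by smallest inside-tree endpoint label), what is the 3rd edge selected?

R4-R6

Prim, starting at R9.
Step 1: frontier [R5–R9 10, R6–R9 11, R3–R9 12, R4–R9 22] → take R5–R9 (10); add R5.
Step 2: frontier [R5–R6 12, R4–R5 15, R3–R5 22, R6–R9 11, R3–R9 12, R4–R9 22] → take R6–R9 (11); add R6.
Step 3: frontier [R4–R5 15, R3–R5 22, R4–R6 5, R3–R6 22, R3–R9 12, R4–R9 22] → take R4–R6 (5); add R4.
Step 4: frontier [R3–R4 12, R3–R5 22, R3–R6 22, R3–R9 12] → take R3–R4 (12); add R3.
The 3rd edge added is R4–R6.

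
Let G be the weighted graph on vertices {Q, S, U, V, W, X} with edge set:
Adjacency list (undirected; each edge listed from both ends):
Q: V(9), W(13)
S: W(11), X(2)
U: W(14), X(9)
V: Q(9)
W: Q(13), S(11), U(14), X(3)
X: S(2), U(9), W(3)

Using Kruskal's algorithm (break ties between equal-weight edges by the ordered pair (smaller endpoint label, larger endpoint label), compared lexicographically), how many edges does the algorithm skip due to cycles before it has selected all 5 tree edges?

1

Kruskal's algorithm — process edges by increasing weight (ties by edge label):
S–X (2): add. Components now {V} {S,X} {W} {Q} {U}
W–X (3): add. Components now {V} {S,W,X} {Q} {U}
Q–V (9): add. Components now {Q,V} {S,W,X} {U}
U–X (9): add. Components now {Q,V} {S,U,W,X}
S–W (11): skip — S and W already connected.
Q–W (13): add. Components now {Q,S,U,V,W,X}
Edges rejected before the tree was complete: 1.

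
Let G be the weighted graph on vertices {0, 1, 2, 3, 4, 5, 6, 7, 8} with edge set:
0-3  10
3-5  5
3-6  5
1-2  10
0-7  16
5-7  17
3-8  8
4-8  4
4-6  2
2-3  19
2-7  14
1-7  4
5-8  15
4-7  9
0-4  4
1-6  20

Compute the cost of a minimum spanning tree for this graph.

Prim, starting at 2.
Step 1: cheapest edge leaving the tree is 1-2 (10); add 1.
Step 2: cheapest edge leaving the tree is 1-7 (4); add 7.
Step 3: cheapest edge leaving the tree is 4-7 (9); add 4.
Step 4: cheapest edge leaving the tree is 4-6 (2); add 6.
Step 5: cheapest edge leaving the tree is 0-4 (4); add 0.
Step 6: cheapest edge leaving the tree is 4-8 (4); add 8.
Step 7: cheapest edge leaving the tree is 3-6 (5); add 3.
Step 8: cheapest edge leaving the tree is 3-5 (5); add 5.
MST edges: 1-2, 1-7, 4-7, 4-6, 0-4, 4-8, 3-6, 3-5; total weight 10+4+9+2+4+4+5+5 = 43.

43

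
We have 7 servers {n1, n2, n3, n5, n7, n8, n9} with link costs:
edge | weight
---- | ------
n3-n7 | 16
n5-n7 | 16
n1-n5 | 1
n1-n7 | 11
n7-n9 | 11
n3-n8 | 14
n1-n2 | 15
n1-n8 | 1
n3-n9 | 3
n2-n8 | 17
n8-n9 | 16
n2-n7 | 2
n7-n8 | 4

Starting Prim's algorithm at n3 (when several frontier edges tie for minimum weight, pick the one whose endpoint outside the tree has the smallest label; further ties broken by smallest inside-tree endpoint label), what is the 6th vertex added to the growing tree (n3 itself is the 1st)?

n1

Prim, starting at n3.
Step 1: cheapest edge leaving the tree is n3-n9 (3); add n9.
Step 2: cheapest edge leaving the tree is n7-n9 (11); add n7.
Step 3: cheapest edge leaving the tree is n2-n7 (2); add n2.
Step 4: cheapest edge leaving the tree is n7-n8 (4); add n8.
Step 5: cheapest edge leaving the tree is n1-n8 (1); add n1.
Step 6: cheapest edge leaving the tree is n1-n5 (1); add n5.
Vertex order: n3, n9, n7, n2, n8, n1, n5. The 6th vertex is n1.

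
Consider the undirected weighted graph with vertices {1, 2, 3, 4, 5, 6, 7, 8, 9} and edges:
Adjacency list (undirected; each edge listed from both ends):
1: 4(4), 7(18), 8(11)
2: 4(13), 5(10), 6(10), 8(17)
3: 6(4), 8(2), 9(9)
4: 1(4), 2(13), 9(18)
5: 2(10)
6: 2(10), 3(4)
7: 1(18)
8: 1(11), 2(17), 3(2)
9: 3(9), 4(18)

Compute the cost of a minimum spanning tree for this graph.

68

Kruskal's algorithm — process edges by increasing weight (ties by edge label):
3—8 (2): add — endpoints in different components.
1—4 (4): add — endpoints in different components.
3—6 (4): add — endpoints in different components.
3—9 (9): add — endpoints in different components.
2—5 (10): add — endpoints in different components.
2—6 (10): add — endpoints in different components.
1—8 (11): add — endpoints in different components.
2—4 (13): skip — 2 and 4 already connected.
2—8 (17): skip — 2 and 8 already connected.
1—7 (18): add — endpoints in different components.
MST edges: 3—8, 1—4, 3—6, 3—9, 2—5, 2—6, 1—8, 1—7; total weight 2+4+4+9+10+10+11+18 = 68.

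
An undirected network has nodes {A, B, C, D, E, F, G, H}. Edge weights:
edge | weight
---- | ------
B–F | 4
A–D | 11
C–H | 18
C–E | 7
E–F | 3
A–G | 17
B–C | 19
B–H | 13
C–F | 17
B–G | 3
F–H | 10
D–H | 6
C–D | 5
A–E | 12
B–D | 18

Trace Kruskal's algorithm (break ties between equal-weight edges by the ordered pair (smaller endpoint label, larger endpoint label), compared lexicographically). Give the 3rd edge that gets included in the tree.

Kruskal's algorithm — process edges by increasing weight (ties by edge label):
B–G (3): add — endpoints in different components.
E–F (3): add — endpoints in different components.
B–F (4): add — endpoints in different components.
C–D (5): add — endpoints in different components.
D–H (6): add — endpoints in different components.
C–E (7): add — endpoints in different components.
F–H (10): skip — F and H already connected.
A–D (11): add — endpoints in different components.
The 3rd edge added is B–F.

B-F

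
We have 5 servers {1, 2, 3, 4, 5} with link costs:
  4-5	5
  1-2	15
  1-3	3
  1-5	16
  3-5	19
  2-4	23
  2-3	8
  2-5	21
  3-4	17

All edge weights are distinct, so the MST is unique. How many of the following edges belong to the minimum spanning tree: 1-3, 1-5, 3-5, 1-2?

2

Kruskal: consider edges lightest-first.
1-3 (3): add — endpoints in different components.
4-5 (5): add — endpoints in different components.
2-3 (8): add — endpoints in different components.
1-2 (15): skip — 1 and 2 already connected.
1-5 (16): add — endpoints in different components.
MST edge set: {1-3, 4-5, 2-3, 1-5}.
Of the listed edges, {1-3, 1-5} are in the MST → 2.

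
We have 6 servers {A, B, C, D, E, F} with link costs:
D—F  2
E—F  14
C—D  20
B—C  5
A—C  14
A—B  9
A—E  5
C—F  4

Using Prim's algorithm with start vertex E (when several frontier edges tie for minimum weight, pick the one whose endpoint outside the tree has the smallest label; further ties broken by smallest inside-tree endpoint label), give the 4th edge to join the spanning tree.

C-F

Prim, starting at E.
Step 1: cheapest edge leaving the tree is A—E (5); add A.
Step 2: cheapest edge leaving the tree is A—B (9); add B.
Step 3: cheapest edge leaving the tree is B—C (5); add C.
Step 4: cheapest edge leaving the tree is C—F (4); add F.
Step 5: cheapest edge leaving the tree is D—F (2); add D.
The 4th edge added is C—F.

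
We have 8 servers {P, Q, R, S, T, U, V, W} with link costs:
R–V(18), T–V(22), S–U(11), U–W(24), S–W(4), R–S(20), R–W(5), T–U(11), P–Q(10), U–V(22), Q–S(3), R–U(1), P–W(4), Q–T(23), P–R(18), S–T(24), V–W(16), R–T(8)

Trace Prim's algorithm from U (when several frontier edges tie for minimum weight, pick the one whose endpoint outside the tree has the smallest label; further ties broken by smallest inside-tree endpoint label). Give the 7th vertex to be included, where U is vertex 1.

Grow the tree from U using Prim:
Step 1: cheapest edge leaving the tree is R–U (1); add R.
Step 2: cheapest edge leaving the tree is R–W (5); add W.
Step 3: cheapest edge leaving the tree is P–W (4); add P.
Step 4: cheapest edge leaving the tree is S–W (4); add S.
Step 5: cheapest edge leaving the tree is Q–S (3); add Q.
Step 6: cheapest edge leaving the tree is R–T (8); add T.
Step 7: cheapest edge leaving the tree is V–W (16); add V.
Vertex order: U, R, W, P, S, Q, T, V. The 7th vertex is T.

T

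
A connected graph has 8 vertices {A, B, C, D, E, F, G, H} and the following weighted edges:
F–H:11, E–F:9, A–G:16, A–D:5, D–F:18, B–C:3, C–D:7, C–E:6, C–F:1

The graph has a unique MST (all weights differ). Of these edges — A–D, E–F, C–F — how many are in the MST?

2

Sort edges by weight, then run Kruskal:
C–F (1): add — endpoints in different components.
B–C (3): add — endpoints in different components.
A–D (5): add — endpoints in different components.
C–E (6): add — endpoints in different components.
C–D (7): add — endpoints in different components.
E–F (9): skip — E and F already connected.
F–H (11): add — endpoints in different components.
A–G (16): add — endpoints in different components.
MST edge set: {C–F, B–C, A–D, C–E, C–D, F–H, A–G}.
Of the listed edges, {A–D, C–F} are in the MST → 2.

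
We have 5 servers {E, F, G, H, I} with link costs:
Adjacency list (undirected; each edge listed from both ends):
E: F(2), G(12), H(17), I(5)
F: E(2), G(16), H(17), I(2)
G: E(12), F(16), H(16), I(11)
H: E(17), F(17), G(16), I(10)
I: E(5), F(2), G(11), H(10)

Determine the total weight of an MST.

Kruskal: consider edges lightest-first.
E–F (2): add — endpoints in different components.
F–I (2): add — endpoints in different components.
E–I (5): skip — E and I already connected.
H–I (10): add — endpoints in different components.
G–I (11): add — endpoints in different components.
MST edges: E–F, F–I, H–I, G–I; total weight 2+2+10+11 = 25.

25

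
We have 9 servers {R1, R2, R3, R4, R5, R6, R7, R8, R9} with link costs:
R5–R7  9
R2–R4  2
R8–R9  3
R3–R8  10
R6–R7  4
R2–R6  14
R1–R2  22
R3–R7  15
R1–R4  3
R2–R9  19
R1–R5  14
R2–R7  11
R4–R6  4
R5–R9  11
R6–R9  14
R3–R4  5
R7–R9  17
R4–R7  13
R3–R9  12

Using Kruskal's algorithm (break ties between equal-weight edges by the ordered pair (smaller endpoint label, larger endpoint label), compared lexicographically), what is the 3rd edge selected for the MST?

Kruskal: consider edges lightest-first.
R2–R4 (2): add — endpoints in different components.
R1–R4 (3): add — endpoints in different components.
R8–R9 (3): add — endpoints in different components.
R4–R6 (4): add — endpoints in different components.
R6–R7 (4): add — endpoints in different components.
R3–R4 (5): add — endpoints in different components.
R5–R7 (9): add — endpoints in different components.
R3–R8 (10): add — endpoints in different components.
The 3rd edge added is R8–R9.

R8-R9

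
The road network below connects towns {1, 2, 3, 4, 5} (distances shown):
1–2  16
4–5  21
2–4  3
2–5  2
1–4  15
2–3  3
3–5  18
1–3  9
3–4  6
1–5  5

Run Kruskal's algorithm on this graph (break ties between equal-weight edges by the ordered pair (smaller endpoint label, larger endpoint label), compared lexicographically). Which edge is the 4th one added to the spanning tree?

1-5

Kruskal: consider edges lightest-first.
2–5 (2): add — endpoints in different components.
2–3 (3): add — endpoints in different components.
2–4 (3): add — endpoints in different components.
1–5 (5): add — endpoints in different components.
The 4th edge added is 1–5.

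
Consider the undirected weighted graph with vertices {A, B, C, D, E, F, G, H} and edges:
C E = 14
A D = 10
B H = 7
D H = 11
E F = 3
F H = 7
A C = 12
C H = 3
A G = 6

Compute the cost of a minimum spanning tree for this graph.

Prim, starting at F.
Step 1: cheapest edge leaving the tree is E F (3); add E.
Step 2: cheapest edge leaving the tree is F H (7); add H.
Step 3: cheapest edge leaving the tree is C H (3); add C.
Step 4: cheapest edge leaving the tree is B H (7); add B.
Step 5: cheapest edge leaving the tree is D H (11); add D.
Step 6: cheapest edge leaving the tree is A D (10); add A.
Step 7: cheapest edge leaving the tree is A G (6); add G.
MST edges: E F, F H, C H, B H, D H, A D, A G; total weight 3+7+3+7+11+10+6 = 47.

47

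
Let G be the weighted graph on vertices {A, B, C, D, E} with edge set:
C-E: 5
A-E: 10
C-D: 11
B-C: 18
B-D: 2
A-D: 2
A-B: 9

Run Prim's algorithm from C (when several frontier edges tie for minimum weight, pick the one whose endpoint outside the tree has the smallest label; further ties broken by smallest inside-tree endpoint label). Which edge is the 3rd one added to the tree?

A-D

Prim's algorithm from C:
Step 1: frontier [C-E 5, C-D 11, B-C 18] → take C-E (5); add E.
Step 2: frontier [C-D 11, B-C 18, A-E 10] → take A-E (10); add A.
Step 3: frontier [A-D 2, A-B 9, C-D 11, B-C 18] → take A-D (2); add D.
Step 4: frontier [A-B 9, B-C 18, B-D 2] → take B-D (2); add B.
The 3rd edge added is A-D.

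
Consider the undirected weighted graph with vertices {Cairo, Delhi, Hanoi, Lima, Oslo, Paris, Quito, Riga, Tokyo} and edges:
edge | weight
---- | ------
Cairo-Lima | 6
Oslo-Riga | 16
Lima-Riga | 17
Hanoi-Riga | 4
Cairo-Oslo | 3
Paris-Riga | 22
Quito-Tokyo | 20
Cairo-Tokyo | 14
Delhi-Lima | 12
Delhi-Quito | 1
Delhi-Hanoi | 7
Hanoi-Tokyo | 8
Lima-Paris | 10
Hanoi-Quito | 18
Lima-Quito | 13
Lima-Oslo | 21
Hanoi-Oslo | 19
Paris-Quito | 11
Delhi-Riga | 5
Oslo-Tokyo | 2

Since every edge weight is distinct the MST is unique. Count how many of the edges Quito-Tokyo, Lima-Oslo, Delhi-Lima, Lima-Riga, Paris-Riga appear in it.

0

Kruskal: consider edges lightest-first.
Delhi-Quito (1): add — endpoints in different components.
Oslo-Tokyo (2): add — endpoints in different components.
Cairo-Oslo (3): add — endpoints in different components.
Hanoi-Riga (4): add — endpoints in different components.
Delhi-Riga (5): add — endpoints in different components.
Cairo-Lima (6): add — endpoints in different components.
Delhi-Hanoi (7): skip — Hanoi and Delhi already connected.
Hanoi-Tokyo (8): add — endpoints in different components.
Lima-Paris (10): add — endpoints in different components.
MST edge set: {Delhi-Quito, Oslo-Tokyo, Cairo-Oslo, Hanoi-Riga, Delhi-Riga, Cairo-Lima, Hanoi-Tokyo, Lima-Paris}.
Of the listed edges, {} are in the MST → 0.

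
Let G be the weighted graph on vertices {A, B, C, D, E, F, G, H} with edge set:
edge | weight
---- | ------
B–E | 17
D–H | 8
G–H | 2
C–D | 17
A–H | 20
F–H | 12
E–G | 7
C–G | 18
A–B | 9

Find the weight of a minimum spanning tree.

72

Grow the tree from G using Prim:
Step 1: frontier [G–H 2, E–G 7, C–G 18] → take G–H (2); add H.
Step 2: frontier [E–G 7, C–G 18, D–H 8, F–H 12, A–H 20] → take E–G (7); add E.
Step 3: frontier [B–E 17, C–G 18, D–H 8, F–H 12, A–H 20] → take D–H (8); add D.
Step 4: frontier [C–D 17, B–E 17, C–G 18, F–H 12, A–H 20] → take F–H (12); add F.
Step 5: frontier [C–D 17, B–E 17, C–G 18, A–H 20] → take B–E (17); add B.
Step 6: frontier [A–B 9, C–D 17, C–G 18, A–H 20] → take A–B (9); add A.
Step 7: frontier [C–D 17, C–G 18] → take C–D (17); add C.
MST edges: G–H, E–G, D–H, F–H, B–E, A–B, C–D; total weight 2+7+8+12+17+9+17 = 72.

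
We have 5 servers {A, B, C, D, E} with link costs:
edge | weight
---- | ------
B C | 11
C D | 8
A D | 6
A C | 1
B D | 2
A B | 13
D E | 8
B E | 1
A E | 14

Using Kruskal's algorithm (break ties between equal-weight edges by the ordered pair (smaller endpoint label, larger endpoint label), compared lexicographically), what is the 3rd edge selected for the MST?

B-D

Kruskal's algorithm — process edges by increasing weight (ties by edge label):
A C (1): add. Components now {A,C} {B} {D} {E}
B E (1): add. Components now {A,C} {B,E} {D}
B D (2): add. Components now {A,C} {B,D,E}
A D (6): add. Components now {A,B,C,D,E}
The 3rd edge added is B D.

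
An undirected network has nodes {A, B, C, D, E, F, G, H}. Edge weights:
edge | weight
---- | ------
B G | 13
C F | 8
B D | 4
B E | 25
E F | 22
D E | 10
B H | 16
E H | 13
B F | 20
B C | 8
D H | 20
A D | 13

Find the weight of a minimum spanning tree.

69

Prim, starting at H.
Step 1: cheapest edge leaving the tree is E H (13); add E.
Step 2: cheapest edge leaving the tree is D E (10); add D.
Step 3: cheapest edge leaving the tree is B D (4); add B.
Step 4: cheapest edge leaving the tree is B C (8); add C.
Step 5: cheapest edge leaving the tree is C F (8); add F.
Step 6: cheapest edge leaving the tree is A D (13); add A.
Step 7: cheapest edge leaving the tree is B G (13); add G.
MST edges: E H, D E, B D, B C, C F, A D, B G; total weight 13+10+4+8+8+13+13 = 69.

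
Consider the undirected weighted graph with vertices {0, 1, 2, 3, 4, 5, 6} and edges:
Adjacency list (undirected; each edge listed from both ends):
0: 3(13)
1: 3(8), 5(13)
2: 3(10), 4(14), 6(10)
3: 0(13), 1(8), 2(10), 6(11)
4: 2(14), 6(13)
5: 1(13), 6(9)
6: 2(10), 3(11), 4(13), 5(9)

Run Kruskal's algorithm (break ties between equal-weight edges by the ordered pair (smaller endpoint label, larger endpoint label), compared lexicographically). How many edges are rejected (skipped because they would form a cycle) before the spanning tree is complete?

Kruskal's algorithm — process edges by increasing weight (ties by edge label):
1—3 (8): add. Components now {0} {1,3} {2} {4} {5} {6}
5—6 (9): add. Components now {0} {1,3} {2} {4} {5,6}
2—3 (10): add. Components now {0} {1,2,3} {4} {5,6}
2—6 (10): add. Components now {0} {1,2,3,5,6} {4}
3—6 (11): skip — 3 and 6 already connected.
0—3 (13): add. Components now {0,1,2,3,5,6} {4}
1—5 (13): skip — 1 and 5 already connected.
4—6 (13): add. Components now {0,1,2,3,4,5,6}
Edges rejected before the tree was complete: 2.

2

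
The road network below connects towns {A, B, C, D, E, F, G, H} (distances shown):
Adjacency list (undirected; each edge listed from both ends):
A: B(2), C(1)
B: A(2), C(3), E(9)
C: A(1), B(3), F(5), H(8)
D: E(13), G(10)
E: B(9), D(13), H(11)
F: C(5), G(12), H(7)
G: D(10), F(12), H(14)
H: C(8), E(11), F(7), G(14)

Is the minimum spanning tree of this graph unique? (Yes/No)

Sort edges by weight, then run Kruskal:
A-C (1): add — endpoints in different components.
A-B (2): add — endpoints in different components.
B-C (3): skip — B and C already connected.
C-F (5): add — endpoints in different components.
F-H (7): add — endpoints in different components.
C-H (8): skip — C and H already connected.
B-E (9): add — endpoints in different components.
D-G (10): add — endpoints in different components.
E-H (11): skip — E and H already connected.
F-G (12): add — endpoints in different components.
Every non-tree edge has weight strictly greater than the heaviest edge on the tree path between its endpoints, so the MST is unique.

Yes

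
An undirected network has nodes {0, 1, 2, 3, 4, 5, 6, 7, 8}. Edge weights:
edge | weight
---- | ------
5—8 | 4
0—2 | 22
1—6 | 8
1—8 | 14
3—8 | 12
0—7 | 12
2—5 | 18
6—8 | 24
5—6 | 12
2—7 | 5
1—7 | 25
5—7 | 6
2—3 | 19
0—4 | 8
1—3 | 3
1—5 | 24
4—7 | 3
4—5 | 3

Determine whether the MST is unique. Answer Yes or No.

Kruskal: consider edges lightest-first.
1—3 (3): add — endpoints in different components.
4—5 (3): add — endpoints in different components.
4—7 (3): add — endpoints in different components.
5—8 (4): add — endpoints in different components.
2—7 (5): add — endpoints in different components.
5—7 (6): skip — 5 and 7 already connected.
0—4 (8): add — endpoints in different components.
1—6 (8): add — endpoints in different components.
0—7 (12): skip — 0 and 7 already connected.
3—8 (12): add — endpoints in different components.
Non-tree edge 5—6 has weight 12, equal to the heaviest edge on its tree cycle — swapping gives another MST of the same weight. Not unique.

No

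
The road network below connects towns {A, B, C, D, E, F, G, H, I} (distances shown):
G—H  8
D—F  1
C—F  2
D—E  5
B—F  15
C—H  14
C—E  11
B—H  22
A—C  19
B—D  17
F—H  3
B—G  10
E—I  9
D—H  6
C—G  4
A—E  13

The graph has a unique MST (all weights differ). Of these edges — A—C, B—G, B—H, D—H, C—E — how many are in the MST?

1

Kruskal: consider edges lightest-first.
D—F (1): add — endpoints in different components.
C—F (2): add — endpoints in different components.
F—H (3): add — endpoints in different components.
C—G (4): add — endpoints in different components.
D—E (5): add — endpoints in different components.
D—H (6): skip — D and H already connected.
G—H (8): skip — G and H already connected.
E—I (9): add — endpoints in different components.
B—G (10): add — endpoints in different components.
C—E (11): skip — C and E already connected.
A—E (13): add — endpoints in different components.
MST edge set: {D—F, C—F, F—H, C—G, D—E, E—I, B—G, A—E}.
Of the listed edges, {B—G} are in the MST → 1.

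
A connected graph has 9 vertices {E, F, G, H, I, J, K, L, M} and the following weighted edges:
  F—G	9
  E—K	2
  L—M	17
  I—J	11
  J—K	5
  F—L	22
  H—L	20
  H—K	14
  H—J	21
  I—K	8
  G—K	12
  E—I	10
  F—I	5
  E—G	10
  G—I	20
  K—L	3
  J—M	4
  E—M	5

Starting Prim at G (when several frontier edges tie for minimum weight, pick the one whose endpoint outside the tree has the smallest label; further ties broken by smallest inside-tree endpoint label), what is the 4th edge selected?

E-K

Prim's algorithm from G:
Step 1: cheapest edge leaving the tree is F—G (9); add F.
Step 2: cheapest edge leaving the tree is F—I (5); add I.
Step 3: cheapest edge leaving the tree is I—K (8); add K.
Step 4: cheapest edge leaving the tree is E—K (2); add E.
Step 5: cheapest edge leaving the tree is K—L (3); add L.
Step 6: cheapest edge leaving the tree is J—K (5); add J.
Step 7: cheapest edge leaving the tree is J—M (4); add M.
Step 8: cheapest edge leaving the tree is H—K (14); add H.
The 4th edge added is E—K.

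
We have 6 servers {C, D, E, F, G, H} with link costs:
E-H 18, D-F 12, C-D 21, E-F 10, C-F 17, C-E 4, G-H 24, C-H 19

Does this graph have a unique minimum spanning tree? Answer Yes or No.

Yes

Kruskal: consider edges lightest-first.
C-E (4): add — endpoints in different components.
E-F (10): add — endpoints in different components.
D-F (12): add — endpoints in different components.
C-F (17): skip — C and F already connected.
E-H (18): add — endpoints in different components.
C-H (19): skip — C and H already connected.
C-D (21): skip — C and D already connected.
G-H (24): add — endpoints in different components.
Every non-tree edge has weight strictly greater than the heaviest edge on the tree path between its endpoints, so the MST is unique.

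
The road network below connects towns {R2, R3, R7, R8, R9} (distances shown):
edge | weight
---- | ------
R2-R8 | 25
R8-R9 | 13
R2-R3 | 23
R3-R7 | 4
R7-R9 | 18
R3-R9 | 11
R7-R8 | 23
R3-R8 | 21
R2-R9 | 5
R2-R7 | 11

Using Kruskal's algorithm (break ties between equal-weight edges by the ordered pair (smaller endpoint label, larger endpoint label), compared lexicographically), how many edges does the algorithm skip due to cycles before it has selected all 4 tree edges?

1

Sort edges by weight, then run Kruskal:
R3-R7 (4): add — endpoints in different components.
R2-R9 (5): add — endpoints in different components.
R2-R7 (11): add — endpoints in different components.
R3-R9 (11): skip — R9 and R3 already connected.
R8-R9 (13): add — endpoints in different components.
Edges rejected before the tree was complete: 1.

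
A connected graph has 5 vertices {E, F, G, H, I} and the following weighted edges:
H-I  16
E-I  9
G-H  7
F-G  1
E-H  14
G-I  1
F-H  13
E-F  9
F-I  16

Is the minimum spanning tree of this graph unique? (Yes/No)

Sort edges by weight, then run Kruskal:
F-G (1): add. Components now {E} {F,G} {H} {I}
G-I (1): add. Components now {E} {F,G,I} {H}
G-H (7): add. Components now {E} {F,G,H,I}
E-F (9): add. Components now {E,F,G,H,I}
Non-tree edge E-I has weight 9, equal to the heaviest edge on its tree cycle — swapping gives another MST of the same weight. Not unique.

No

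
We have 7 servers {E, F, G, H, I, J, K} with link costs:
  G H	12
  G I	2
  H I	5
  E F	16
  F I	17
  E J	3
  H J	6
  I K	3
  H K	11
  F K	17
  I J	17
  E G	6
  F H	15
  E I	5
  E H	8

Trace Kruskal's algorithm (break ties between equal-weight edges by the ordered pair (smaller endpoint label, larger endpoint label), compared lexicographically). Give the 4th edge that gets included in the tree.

Kruskal: consider edges lightest-first.
G I (2): add — endpoints in different components.
E J (3): add — endpoints in different components.
I K (3): add — endpoints in different components.
E I (5): add — endpoints in different components.
H I (5): add — endpoints in different components.
E G (6): skip — E and G already connected.
H J (6): skip — H and J already connected.
E H (8): skip — E and H already connected.
H K (11): skip — H and K already connected.
G H (12): skip — G and H already connected.
F H (15): add — endpoints in different components.
The 4th edge added is E I.

E-I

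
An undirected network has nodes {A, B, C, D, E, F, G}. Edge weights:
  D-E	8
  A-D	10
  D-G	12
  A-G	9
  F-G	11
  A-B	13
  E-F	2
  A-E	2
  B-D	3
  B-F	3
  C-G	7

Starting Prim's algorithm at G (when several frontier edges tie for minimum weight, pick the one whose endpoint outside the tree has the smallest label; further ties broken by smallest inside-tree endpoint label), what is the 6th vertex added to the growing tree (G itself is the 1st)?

B

Prim, starting at G.
Step 1: cheapest edge leaving the tree is C-G (7); add C.
Step 2: cheapest edge leaving the tree is A-G (9); add A.
Step 3: cheapest edge leaving the tree is A-E (2); add E.
Step 4: cheapest edge leaving the tree is E-F (2); add F.
Step 5: cheapest edge leaving the tree is B-F (3); add B.
Step 6: cheapest edge leaving the tree is B-D (3); add D.
Vertex order: G, C, A, E, F, B, D. The 6th vertex is B.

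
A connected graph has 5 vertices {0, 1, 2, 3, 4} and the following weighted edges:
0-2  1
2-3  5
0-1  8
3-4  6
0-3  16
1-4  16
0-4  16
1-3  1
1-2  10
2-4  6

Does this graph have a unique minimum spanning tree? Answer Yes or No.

Kruskal's algorithm — process edges by increasing weight (ties by edge label):
0-2 (1): add. Components now {0,2} {1} {3} {4}
1-3 (1): add. Components now {0,2} {1,3} {4}
2-3 (5): add. Components now {0,1,2,3} {4}
2-4 (6): add. Components now {0,1,2,3,4}
Non-tree edge 3-4 has weight 6, equal to the heaviest edge on its tree cycle — swapping gives another MST of the same weight. Not unique.

No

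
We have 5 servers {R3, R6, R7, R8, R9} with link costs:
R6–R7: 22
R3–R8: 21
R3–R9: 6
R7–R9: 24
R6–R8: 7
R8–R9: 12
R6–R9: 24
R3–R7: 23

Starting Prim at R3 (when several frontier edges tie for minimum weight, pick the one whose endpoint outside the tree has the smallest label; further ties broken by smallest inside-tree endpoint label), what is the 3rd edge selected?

R6-R8

Prim's algorithm from R3:
Step 1: frontier [R3–R9 6, R3–R8 21, R3–R7 23] → take R3–R9 (6); add R9.
Step 2: frontier [R3–R8 21, R3–R7 23, R8–R9 12, R6–R9 24, R7–R9 24] → take R8–R9 (12); add R8.
Step 3: frontier [R3–R7 23, R6–R8 7, R6–R9 24, R7–R9 24] → take R6–R8 (7); add R6.
Step 4: frontier [R3–R7 23, R6–R7 22, R7–R9 24] → take R6–R7 (22); add R7.
The 3rd edge added is R6–R8.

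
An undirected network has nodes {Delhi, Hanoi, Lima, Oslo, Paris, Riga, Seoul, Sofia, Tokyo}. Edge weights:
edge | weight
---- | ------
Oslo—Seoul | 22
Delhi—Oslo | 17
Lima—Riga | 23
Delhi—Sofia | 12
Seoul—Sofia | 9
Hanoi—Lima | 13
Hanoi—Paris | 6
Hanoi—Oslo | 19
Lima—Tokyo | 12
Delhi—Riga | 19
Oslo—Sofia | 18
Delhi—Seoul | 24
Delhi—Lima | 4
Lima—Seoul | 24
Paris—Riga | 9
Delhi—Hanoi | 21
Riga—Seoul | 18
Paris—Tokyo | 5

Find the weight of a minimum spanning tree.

74

Kruskal's algorithm — process edges by increasing weight (ties by edge label):
Delhi—Lima (4): add — endpoints in different components.
Paris—Tokyo (5): add — endpoints in different components.
Hanoi—Paris (6): add — endpoints in different components.
Paris—Riga (9): add — endpoints in different components.
Seoul—Sofia (9): add — endpoints in different components.
Delhi—Sofia (12): add — endpoints in different components.
Lima—Tokyo (12): add — endpoints in different components.
Hanoi—Lima (13): skip — Hanoi and Lima already connected.
Delhi—Oslo (17): add — endpoints in different components.
MST edges: Delhi—Lima, Paris—Tokyo, Hanoi—Paris, Paris—Riga, Seoul—Sofia, Delhi—Sofia, Lima—Tokyo, Delhi—Oslo; total weight 4+5+6+9+9+12+12+17 = 74.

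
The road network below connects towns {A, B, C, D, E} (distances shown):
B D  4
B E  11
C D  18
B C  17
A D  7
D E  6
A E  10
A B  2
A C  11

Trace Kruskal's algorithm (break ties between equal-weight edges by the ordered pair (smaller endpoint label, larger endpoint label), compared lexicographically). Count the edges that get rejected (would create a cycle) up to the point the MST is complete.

2

Sort edges by weight, then run Kruskal:
A B (2): add — endpoints in different components.
B D (4): add — endpoints in different components.
D E (6): add — endpoints in different components.
A D (7): skip — A and D already connected.
A E (10): skip — A and E already connected.
A C (11): add — endpoints in different components.
Edges rejected before the tree was complete: 2.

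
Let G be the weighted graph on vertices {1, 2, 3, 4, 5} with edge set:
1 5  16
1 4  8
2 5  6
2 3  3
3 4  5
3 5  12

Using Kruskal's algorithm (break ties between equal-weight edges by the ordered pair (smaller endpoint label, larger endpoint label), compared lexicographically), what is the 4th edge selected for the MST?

Kruskal's algorithm — process edges by increasing weight (ties by edge label):
2 3 (3): add — endpoints in different components.
3 4 (5): add — endpoints in different components.
2 5 (6): add — endpoints in different components.
1 4 (8): add — endpoints in different components.
The 4th edge added is 1 4.

1-4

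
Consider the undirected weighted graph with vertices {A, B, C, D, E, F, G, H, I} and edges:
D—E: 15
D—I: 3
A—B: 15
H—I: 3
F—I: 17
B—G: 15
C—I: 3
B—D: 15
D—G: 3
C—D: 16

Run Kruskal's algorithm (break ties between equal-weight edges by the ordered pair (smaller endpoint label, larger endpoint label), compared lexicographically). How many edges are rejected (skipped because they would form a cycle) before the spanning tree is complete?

2

Sort edges by weight, then run Kruskal:
C—I (3): add — endpoints in different components.
D—G (3): add — endpoints in different components.
D—I (3): add — endpoints in different components.
H—I (3): add — endpoints in different components.
A—B (15): add — endpoints in different components.
B—D (15): add — endpoints in different components.
B—G (15): skip — B and G already connected.
D—E (15): add — endpoints in different components.
C—D (16): skip — C and D already connected.
F—I (17): add — endpoints in different components.
Edges rejected before the tree was complete: 2.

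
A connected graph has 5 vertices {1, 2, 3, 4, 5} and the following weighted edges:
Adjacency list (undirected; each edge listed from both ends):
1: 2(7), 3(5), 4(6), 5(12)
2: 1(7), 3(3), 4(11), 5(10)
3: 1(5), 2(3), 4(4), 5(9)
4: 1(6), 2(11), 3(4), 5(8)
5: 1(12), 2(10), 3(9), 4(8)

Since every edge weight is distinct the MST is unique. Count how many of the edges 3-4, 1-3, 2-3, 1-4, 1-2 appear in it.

3

Kruskal's algorithm — process edges by increasing weight (ties by edge label):
2-3 (3): add — endpoints in different components.
3-4 (4): add — endpoints in different components.
1-3 (5): add — endpoints in different components.
1-4 (6): skip — 1 and 4 already connected.
1-2 (7): skip — 1 and 2 already connected.
4-5 (8): add — endpoints in different components.
MST edge set: {2-3, 3-4, 1-3, 4-5}.
Of the listed edges, {3-4, 1-3, 2-3} are in the MST → 3.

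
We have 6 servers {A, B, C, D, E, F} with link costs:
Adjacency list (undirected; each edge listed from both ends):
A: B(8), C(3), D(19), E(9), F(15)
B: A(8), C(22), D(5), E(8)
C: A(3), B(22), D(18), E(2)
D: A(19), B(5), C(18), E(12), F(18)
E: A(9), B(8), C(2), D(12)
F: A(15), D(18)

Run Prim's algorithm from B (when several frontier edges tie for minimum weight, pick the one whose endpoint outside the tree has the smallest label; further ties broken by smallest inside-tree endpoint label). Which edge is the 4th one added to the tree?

Grow the tree from B using Prim:
Step 1: frontier [B–D 5, A–B 8, B–E 8, B–C 22] → take B–D (5); add D.
Step 2: frontier [A–B 8, B–E 8, B–C 22, D–E 12, C–D 18, D–F 18, A–D 19] → take A–B (8); add A.
Step 3: frontier [A–C 3, A–E 9, A–F 15, B–E 8, B–C 22, D–E 12, C–D 18, D–F 18] → take A–C (3); add C.
Step 4: frontier [A–E 9, A–F 15, B–E 8, C–E 2, D–E 12, D–F 18] → take C–E (2); add E.
Step 5: frontier [A–F 15, D–F 18] → take A–F (15); add F.
The 4th edge added is C–E.

C-E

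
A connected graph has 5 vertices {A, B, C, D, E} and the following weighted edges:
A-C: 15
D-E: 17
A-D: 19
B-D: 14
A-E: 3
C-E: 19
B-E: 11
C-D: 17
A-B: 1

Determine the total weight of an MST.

Sort edges by weight, then run Kruskal:
A-B (1): add. Components now {A,B} {C} {D} {E}
A-E (3): add. Components now {A,B,E} {C} {D}
B-E (11): skip — B and E already connected.
B-D (14): add. Components now {A,B,D,E} {C}
A-C (15): add. Components now {A,B,C,D,E}
MST edges: A-B, A-E, B-D, A-C; total weight 1+3+14+15 = 33.

33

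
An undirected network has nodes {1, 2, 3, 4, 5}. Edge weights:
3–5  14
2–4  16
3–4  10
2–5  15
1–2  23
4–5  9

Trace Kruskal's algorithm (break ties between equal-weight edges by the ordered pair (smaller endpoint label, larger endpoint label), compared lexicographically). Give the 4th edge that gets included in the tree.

Kruskal's algorithm — process edges by increasing weight (ties by edge label):
4–5 (9): add. Components now {1} {2} {3} {4,5}
3–4 (10): add. Components now {1} {2} {3,4,5}
3–5 (14): skip — 3 and 5 already connected.
2–5 (15): add. Components now {1} {2,3,4,5}
2–4 (16): skip — 2 and 4 already connected.
1–2 (23): add. Components now {1,2,3,4,5}
The 4th edge added is 1–2.

1-2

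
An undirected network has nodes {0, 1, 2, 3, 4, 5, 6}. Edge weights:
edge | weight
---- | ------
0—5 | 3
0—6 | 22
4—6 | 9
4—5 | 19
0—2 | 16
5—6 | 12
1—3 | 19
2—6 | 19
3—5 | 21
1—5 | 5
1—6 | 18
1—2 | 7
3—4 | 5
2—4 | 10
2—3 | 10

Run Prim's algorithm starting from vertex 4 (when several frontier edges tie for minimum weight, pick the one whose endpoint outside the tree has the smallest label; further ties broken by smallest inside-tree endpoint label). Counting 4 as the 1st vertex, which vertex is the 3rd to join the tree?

6

Grow the tree from 4 using Prim:
Step 1: cheapest edge leaving the tree is 3—4 (5); add 3.
Step 2: cheapest edge leaving the tree is 4—6 (9); add 6.
Step 3: cheapest edge leaving the tree is 2—3 (10); add 2.
Step 4: cheapest edge leaving the tree is 1—2 (7); add 1.
Step 5: cheapest edge leaving the tree is 1—5 (5); add 5.
Step 6: cheapest edge leaving the tree is 0—5 (3); add 0.
Vertex order: 4, 3, 6, 2, 1, 5, 0. The 3rd vertex is 6.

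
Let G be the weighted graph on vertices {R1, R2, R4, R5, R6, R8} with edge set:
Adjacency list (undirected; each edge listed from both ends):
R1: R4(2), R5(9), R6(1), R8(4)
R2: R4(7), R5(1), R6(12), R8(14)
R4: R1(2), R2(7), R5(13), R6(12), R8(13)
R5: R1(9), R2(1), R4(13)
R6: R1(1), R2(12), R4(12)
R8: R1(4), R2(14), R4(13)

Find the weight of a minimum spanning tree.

Kruskal's algorithm — process edges by increasing weight (ties by edge label):
R1 R6 (1): add — endpoints in different components.
R2 R5 (1): add — endpoints in different components.
R1 R4 (2): add — endpoints in different components.
R1 R8 (4): add — endpoints in different components.
R2 R4 (7): add — endpoints in different components.
MST edges: R1 R6, R2 R5, R1 R4, R1 R8, R2 R4; total weight 1+1+2+4+7 = 15.

15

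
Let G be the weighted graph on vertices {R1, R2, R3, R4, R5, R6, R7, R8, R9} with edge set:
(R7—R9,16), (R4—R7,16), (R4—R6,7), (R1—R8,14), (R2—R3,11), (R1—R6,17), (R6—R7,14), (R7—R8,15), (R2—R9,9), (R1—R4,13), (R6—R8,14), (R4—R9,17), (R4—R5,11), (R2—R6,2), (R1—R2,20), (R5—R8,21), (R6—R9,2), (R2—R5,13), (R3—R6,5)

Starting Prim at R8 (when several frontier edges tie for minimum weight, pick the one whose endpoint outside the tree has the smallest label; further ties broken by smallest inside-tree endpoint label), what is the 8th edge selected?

Prim's algorithm from R8:
Step 1: cheapest edge leaving the tree is R1—R8 (14); add R1.
Step 2: cheapest edge leaving the tree is R1—R4 (13); add R4.
Step 3: cheapest edge leaving the tree is R4—R6 (7); add R6.
Step 4: cheapest edge leaving the tree is R2—R6 (2); add R2.
Step 5: cheapest edge leaving the tree is R6—R9 (2); add R9.
Step 6: cheapest edge leaving the tree is R3—R6 (5); add R3.
Step 7: cheapest edge leaving the tree is R4—R5 (11); add R5.
Step 8: cheapest edge leaving the tree is R6—R7 (14); add R7.
The 8th edge added is R6—R7.

R6-R7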